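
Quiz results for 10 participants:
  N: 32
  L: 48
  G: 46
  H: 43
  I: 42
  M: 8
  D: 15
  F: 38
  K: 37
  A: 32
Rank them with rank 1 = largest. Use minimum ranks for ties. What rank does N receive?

Sorted (descending): 48, 46, 43, 42, 38, 37, 32, 32, 15, 8
The 2 values of 32 occupy positions 7–8 → each gets rank 7.
N has value 32 → rank 7.

7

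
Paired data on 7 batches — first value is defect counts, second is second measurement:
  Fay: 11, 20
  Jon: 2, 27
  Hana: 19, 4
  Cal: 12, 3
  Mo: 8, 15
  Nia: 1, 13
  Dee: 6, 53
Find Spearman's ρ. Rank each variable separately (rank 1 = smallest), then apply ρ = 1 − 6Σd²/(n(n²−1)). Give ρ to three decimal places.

Ranks of variable 1: 5, 2, 7, 6, 4, 1, 3
Ranks of variable 2: 5, 6, 2, 1, 4, 3, 7
d = r₁ − r₂: 0, -4, 5, 5, 0, -2, -4
d²: 0, 16, 25, 25, 0, 4, 16; Σd² = 86
ρ = 1 − 6·86/(7·48) = 1 − 516/336 = -0.536

-0.536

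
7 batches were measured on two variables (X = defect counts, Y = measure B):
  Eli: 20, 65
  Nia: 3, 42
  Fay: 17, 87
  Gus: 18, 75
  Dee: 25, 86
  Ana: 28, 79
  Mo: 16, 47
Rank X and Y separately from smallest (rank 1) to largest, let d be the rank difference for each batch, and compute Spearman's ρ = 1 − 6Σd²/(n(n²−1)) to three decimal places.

0.571

Ranks of variable 1: 5, 1, 3, 4, 6, 7, 2
Ranks of variable 2: 3, 1, 7, 4, 6, 5, 2
d = r₁ − r₂: 2, 0, -4, 0, 0, 2, 0
d²: 4, 0, 16, 0, 0, 4, 0; Σd² = 24
ρ = 1 − 6·24/(7·48) = 1 − 144/336 = 0.571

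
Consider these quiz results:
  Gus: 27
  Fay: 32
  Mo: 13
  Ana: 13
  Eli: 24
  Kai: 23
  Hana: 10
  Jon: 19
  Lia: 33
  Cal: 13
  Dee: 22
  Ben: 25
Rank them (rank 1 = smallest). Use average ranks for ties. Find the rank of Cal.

3

Sorted (ascending): 10, 13, 13, 13, 19, 22, 23, 24, 25, 27, 32, 33
The 3 values of 13 occupy positions 2–4 → average rank 3.
Cal has value 13 → rank 3.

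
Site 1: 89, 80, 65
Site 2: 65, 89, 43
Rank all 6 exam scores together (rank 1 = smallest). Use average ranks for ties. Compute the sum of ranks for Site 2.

9

Sorted (ascending): 43, 65, 65, 80, 89, 89
The 2 values of 65 occupy positions 2–3 → average rank (2+3)/2 = 2.5.
The 2 values of 89 occupy positions 5–6 → average rank (5+6)/2 = 5.5.
Site 2 values → pooled ranks: 65→2.5, 89→5.5, 43→1
Rank sum = 2.5 + 5.5 + 1 = 9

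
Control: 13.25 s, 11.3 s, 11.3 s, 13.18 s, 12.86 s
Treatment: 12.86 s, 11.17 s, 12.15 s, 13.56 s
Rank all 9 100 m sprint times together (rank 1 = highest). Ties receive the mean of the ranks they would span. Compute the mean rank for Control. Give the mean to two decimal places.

4.90

Sorted (descending): 13.56, 13.25, 13.18, 12.86, 12.86, 12.15, 11.3, 11.3, 11.17
The 2 values of 12.86 occupy positions 4–5 → average rank (4+5)/2 = 4.5.
The 2 values of 11.3 occupy positions 7–8 → average rank (7+8)/2 = 7.5.
Control values → pooled ranks: 13.25→2, 11.3→7.5, 11.3→7.5, 13.18→3, 12.86→4.5
Mean rank = (2 + 7.5 + 7.5 + 3 + 4.5) / 5 = 4.90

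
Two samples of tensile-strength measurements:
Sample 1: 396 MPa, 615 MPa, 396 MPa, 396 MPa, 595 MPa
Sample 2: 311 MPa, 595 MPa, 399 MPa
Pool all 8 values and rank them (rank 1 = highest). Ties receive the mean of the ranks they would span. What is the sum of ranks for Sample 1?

Sorted (descending): 615, 595, 595, 399, 396, 396, 396, 311
The 2 values of 595 occupy positions 2–3 → average rank (2+3)/2 = 2.5.
The 3 values of 396 occupy positions 5–7 → average rank 6.
Sample 1 values → pooled ranks: 396→6, 615→1, 396→6, 396→6, 595→2.5
Rank sum = 6 + 1 + 6 + 6 + 2.5 = 21.5

21.5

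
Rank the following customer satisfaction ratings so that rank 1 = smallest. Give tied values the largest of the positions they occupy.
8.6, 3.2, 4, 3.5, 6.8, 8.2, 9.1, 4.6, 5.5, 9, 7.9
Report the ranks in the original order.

Sorted (ascending): 3.2, 3.5, 4, 4.6, 5.5, 6.8, 7.9, 8.2, 8.6, 9, 9.1
No ties — each value takes its position as its rank.

9, 1, 3, 2, 6, 8, 11, 4, 5, 10, 7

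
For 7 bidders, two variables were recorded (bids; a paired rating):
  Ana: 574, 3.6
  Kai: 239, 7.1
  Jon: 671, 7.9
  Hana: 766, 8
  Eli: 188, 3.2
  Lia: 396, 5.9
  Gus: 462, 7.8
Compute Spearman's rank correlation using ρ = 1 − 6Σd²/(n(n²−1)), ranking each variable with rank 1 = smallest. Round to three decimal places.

0.750

Ranks of variable 1: 5, 2, 6, 7, 1, 3, 4
Ranks of variable 2: 2, 4, 6, 7, 1, 3, 5
d = r₁ − r₂: 3, -2, 0, 0, 0, 0, -1
d²: 9, 4, 0, 0, 0, 0, 1; Σd² = 14
ρ = 1 − 6·14/(7·48) = 1 − 84/336 = 0.750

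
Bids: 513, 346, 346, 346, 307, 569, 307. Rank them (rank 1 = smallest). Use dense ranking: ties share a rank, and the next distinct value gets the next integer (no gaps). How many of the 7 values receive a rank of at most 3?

6

Sorted (ascending): 307, 307, 346, 346, 346, 513, 569
The 2 values of 307 share dense rank 1.
The 3 values of 346 share dense rank 2.
Remaining distinct values take the next consecutive integers.
Ranks ≤ 3: {1, 1, 2, 2, 2, 3} → 6 values.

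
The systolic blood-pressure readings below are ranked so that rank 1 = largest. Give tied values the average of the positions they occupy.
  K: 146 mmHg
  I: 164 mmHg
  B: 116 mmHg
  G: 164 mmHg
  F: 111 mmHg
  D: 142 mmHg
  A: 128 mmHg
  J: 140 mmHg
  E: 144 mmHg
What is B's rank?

8

Sorted (descending): 164, 164, 146, 144, 142, 140, 128, 116, 111
The 2 values of 164 occupy positions 1–2 → average rank (1+2)/2 = 1.5.
B has value 116 mmHg → rank 8.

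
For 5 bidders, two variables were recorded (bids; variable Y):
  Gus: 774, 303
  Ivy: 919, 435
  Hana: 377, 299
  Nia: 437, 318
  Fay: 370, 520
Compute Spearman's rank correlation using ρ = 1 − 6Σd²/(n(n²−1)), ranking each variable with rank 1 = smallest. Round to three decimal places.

Ranks of variable 1: 4, 5, 2, 3, 1
Ranks of variable 2: 2, 4, 1, 3, 5
d = r₁ − r₂: 2, 1, 1, 0, -4
d²: 4, 1, 1, 0, 16; Σd² = 22
ρ = 1 − 6·22/(5·24) = 1 − 132/120 = -0.100

-0.100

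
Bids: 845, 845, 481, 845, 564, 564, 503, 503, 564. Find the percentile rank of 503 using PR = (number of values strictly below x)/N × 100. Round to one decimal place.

11.1

N = 9.
Strictly below 503: 1. Equal to 503: 2.
PR = 1/9 × 100 = 11.1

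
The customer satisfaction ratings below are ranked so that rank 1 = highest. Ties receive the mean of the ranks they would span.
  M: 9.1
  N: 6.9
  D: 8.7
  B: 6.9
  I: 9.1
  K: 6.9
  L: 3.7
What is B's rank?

Sorted (descending): 9.1, 9.1, 8.7, 6.9, 6.9, 6.9, 3.7
The 2 values of 9.1 occupy positions 1–2 → average rank (1+2)/2 = 1.5.
The 3 values of 6.9 occupy positions 4–6 → average rank 5.
B has value 6.9 → rank 5.

5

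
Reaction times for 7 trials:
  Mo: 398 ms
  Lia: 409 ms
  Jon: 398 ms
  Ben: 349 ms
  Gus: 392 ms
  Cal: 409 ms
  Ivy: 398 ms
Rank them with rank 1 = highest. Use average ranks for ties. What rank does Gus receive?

6

Sorted (descending): 409, 409, 398, 398, 398, 392, 349
The 2 values of 409 occupy positions 1–2 → average rank (1+2)/2 = 1.5.
The 3 values of 398 occupy positions 3–5 → average rank 4.
Gus has value 392 ms → rank 6.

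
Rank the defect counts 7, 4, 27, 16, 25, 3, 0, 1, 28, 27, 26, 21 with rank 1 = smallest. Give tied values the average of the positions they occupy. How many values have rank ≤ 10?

Sorted (ascending): 0, 1, 3, 4, 7, 16, 21, 25, 26, 27, 27, 28
The 2 values of 27 occupy positions 10–11 → average rank (10+11)/2 = 10.5.
Ranks ≤ 10: {1, 2, 3, 4, 5, 6, 7, 8, 9} → 9 values.

9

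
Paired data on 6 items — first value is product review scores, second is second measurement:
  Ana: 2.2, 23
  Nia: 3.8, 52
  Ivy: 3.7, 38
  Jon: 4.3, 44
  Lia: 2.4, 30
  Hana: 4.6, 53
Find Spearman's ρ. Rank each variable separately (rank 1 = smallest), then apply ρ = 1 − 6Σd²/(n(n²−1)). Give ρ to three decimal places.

0.943

Ranks of variable 1: 1, 4, 3, 5, 2, 6
Ranks of variable 2: 1, 5, 3, 4, 2, 6
d = r₁ − r₂: 0, -1, 0, 1, 0, 0
d²: 0, 1, 0, 1, 0, 0; Σd² = 2
ρ = 1 − 6·2/(6·35) = 1 − 12/210 = 0.943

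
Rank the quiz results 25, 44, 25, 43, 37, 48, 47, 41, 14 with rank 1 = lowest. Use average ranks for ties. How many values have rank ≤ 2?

Sorted (ascending): 14, 25, 25, 37, 41, 43, 44, 47, 48
The 2 values of 25 occupy positions 2–3 → average rank (2+3)/2 = 2.5.
Ranks ≤ 2: {1} → 1 value.

1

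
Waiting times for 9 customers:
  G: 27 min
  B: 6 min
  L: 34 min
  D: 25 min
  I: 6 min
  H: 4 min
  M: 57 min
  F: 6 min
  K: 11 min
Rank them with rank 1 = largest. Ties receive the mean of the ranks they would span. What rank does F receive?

7

Sorted (descending): 57, 34, 27, 25, 11, 6, 6, 6, 4
The 3 values of 6 occupy positions 6–8 → average rank 7.
F has value 6 min → rank 7.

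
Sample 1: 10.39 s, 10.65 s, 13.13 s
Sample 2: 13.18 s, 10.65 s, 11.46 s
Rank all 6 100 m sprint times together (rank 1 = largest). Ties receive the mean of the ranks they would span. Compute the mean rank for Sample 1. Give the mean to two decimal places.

4.17

Sorted (descending): 13.18, 13.13, 11.46, 10.65, 10.65, 10.39
The 2 values of 10.65 occupy positions 4–5 → average rank (4+5)/2 = 4.5.
Sample 1 values → pooled ranks: 10.39→6, 10.65→4.5, 13.13→2
Mean rank = (6 + 4.5 + 2) / 3 = 4.17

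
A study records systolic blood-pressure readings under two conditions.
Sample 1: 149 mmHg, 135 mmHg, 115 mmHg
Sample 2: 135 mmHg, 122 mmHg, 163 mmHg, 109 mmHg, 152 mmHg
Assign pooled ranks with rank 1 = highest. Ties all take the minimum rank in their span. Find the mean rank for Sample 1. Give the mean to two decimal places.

Sorted (descending): 163, 152, 149, 135, 135, 122, 115, 109
The 2 values of 135 occupy positions 4–5 → each gets rank 4.
Sample 1 values → pooled ranks: 149→3, 135→4, 115→7
Mean rank = (3 + 4 + 7) / 3 = 4.67

4.67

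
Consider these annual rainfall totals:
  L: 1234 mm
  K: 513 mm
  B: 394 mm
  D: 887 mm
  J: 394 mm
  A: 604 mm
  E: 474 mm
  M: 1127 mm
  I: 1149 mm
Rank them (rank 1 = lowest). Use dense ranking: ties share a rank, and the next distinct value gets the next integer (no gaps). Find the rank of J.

1

Sorted (ascending): 394, 394, 474, 513, 604, 887, 1127, 1149, 1234
The 2 values of 394 share dense rank 1.
Remaining distinct values take the next consecutive integers.
J has value 394 mm → rank 1.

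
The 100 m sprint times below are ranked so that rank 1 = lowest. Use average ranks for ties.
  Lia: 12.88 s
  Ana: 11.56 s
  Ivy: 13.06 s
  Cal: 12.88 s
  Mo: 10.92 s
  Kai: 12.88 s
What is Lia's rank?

4

Sorted (ascending): 10.92, 11.56, 12.88, 12.88, 12.88, 13.06
The 3 values of 12.88 occupy positions 3–5 → average rank 4.
Lia has value 12.88 s → rank 4.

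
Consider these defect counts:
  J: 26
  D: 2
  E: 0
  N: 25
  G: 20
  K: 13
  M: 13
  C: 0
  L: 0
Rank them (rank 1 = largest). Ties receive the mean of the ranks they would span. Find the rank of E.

Sorted (descending): 26, 25, 20, 13, 13, 2, 0, 0, 0
The 2 values of 13 occupy positions 4–5 → average rank (4+5)/2 = 4.5.
The 3 values of 0 occupy positions 7–9 → average rank 8.
E has value 0 → rank 8.

8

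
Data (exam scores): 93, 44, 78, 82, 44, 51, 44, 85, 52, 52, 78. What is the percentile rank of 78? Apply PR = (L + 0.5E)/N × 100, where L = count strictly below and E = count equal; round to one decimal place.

63.6

N = 11.
Strictly below 78: 6. Equal to 78: 2.
PR = (6 + 0.5·2)/11 × 100 = 63.6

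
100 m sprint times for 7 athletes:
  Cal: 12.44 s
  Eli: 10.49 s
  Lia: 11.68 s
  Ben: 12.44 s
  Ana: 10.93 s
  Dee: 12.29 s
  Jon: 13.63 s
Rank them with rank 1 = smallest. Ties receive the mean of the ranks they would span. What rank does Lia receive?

3

Sorted (ascending): 10.49, 10.93, 11.68, 12.29, 12.44, 12.44, 13.63
The 2 values of 12.44 occupy positions 5–6 → average rank (5+6)/2 = 5.5.
Lia has value 11.68 s → rank 3.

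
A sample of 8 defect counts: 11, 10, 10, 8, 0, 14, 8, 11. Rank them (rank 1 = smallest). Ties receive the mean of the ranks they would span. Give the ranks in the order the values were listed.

Sorted (ascending): 0, 8, 8, 10, 10, 11, 11, 14
The 2 values of 8 occupy positions 2–3 → average rank (2+3)/2 = 2.5.
The 2 values of 10 occupy positions 4–5 → average rank (4+5)/2 = 4.5.
The 2 values of 11 occupy positions 6–7 → average rank (6+7)/2 = 6.5.

6.5, 4.5, 4.5, 2.5, 1, 8, 2.5, 6.5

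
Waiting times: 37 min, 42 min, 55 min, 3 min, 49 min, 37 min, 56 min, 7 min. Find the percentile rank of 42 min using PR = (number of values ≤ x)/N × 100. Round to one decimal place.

N = 8.
Strictly below 42: 4. Equal to 42: 1.
PR = 5/8 × 100 = 62.5

62.5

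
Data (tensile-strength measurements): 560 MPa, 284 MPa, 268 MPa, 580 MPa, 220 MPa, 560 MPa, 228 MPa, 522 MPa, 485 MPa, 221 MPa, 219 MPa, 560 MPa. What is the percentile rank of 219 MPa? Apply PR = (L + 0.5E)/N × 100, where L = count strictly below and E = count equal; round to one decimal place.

N = 12.
Strictly below 219: 0. Equal to 219: 1.
PR = (0 + 0.5·1)/12 × 100 = 4.2

4.2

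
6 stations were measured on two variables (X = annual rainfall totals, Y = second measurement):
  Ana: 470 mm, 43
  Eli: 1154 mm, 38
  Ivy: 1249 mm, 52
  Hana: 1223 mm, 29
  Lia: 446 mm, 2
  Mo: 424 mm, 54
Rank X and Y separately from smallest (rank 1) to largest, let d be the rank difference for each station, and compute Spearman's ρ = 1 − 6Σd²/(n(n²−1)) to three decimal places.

Ranks of variable 1: 3, 4, 6, 5, 2, 1
Ranks of variable 2: 4, 3, 5, 2, 1, 6
d = r₁ − r₂: -1, 1, 1, 3, 1, -5
d²: 1, 1, 1, 9, 1, 25; Σd² = 38
ρ = 1 − 6·38/(6·35) = 1 − 228/210 = -0.086

-0.086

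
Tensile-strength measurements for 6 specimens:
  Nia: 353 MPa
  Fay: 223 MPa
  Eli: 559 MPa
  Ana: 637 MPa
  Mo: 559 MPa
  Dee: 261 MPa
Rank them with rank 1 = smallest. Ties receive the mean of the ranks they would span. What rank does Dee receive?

Sorted (ascending): 223, 261, 353, 559, 559, 637
The 2 values of 559 occupy positions 4–5 → average rank (4+5)/2 = 4.5.
Dee has value 261 MPa → rank 2.

2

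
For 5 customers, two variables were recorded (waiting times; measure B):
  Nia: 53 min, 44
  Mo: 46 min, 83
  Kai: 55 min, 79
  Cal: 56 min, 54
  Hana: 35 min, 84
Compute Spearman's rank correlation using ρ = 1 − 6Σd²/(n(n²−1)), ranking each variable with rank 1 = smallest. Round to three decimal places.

-0.700

Ranks of variable 1: 3, 2, 4, 5, 1
Ranks of variable 2: 1, 4, 3, 2, 5
d = r₁ − r₂: 2, -2, 1, 3, -4
d²: 4, 4, 1, 9, 16; Σd² = 34
ρ = 1 − 6·34/(5·24) = 1 − 204/120 = -0.700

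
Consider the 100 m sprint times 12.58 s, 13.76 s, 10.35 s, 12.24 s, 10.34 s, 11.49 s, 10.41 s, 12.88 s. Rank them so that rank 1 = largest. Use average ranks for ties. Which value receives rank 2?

Sorted (descending): 13.76, 12.88, 12.58, 12.24, 11.49, 10.41, 10.35, 10.34
No ties — each value takes its position as its rank.
Rank 2 → value 12.88.

12.88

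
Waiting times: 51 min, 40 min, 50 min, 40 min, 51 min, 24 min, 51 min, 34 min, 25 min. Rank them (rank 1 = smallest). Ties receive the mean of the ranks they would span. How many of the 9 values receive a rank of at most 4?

3

Sorted (ascending): 24, 25, 34, 40, 40, 50, 51, 51, 51
The 2 values of 40 occupy positions 4–5 → average rank (4+5)/2 = 4.5.
The 3 values of 51 occupy positions 7–9 → average rank 8.
Ranks ≤ 4: {1, 2, 3} → 3 values.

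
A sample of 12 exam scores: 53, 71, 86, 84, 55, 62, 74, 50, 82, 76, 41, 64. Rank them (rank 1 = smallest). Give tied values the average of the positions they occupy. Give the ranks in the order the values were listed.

3, 7, 12, 11, 4, 5, 8, 2, 10, 9, 1, 6

Sorted (ascending): 41, 50, 53, 55, 62, 64, 71, 74, 76, 82, 84, 86
No ties — each value takes its position as its rank.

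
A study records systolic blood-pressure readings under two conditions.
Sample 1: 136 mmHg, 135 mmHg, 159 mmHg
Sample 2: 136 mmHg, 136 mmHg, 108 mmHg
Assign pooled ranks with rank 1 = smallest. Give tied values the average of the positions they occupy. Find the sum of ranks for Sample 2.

Sorted (ascending): 108, 135, 136, 136, 136, 159
The 3 values of 136 occupy positions 3–5 → average rank 4.
Sample 2 values → pooled ranks: 136→4, 136→4, 108→1
Rank sum = 4 + 4 + 1 = 9

9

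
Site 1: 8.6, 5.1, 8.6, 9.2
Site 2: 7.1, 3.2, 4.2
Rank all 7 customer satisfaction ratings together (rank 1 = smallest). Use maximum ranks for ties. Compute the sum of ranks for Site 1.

Sorted (ascending): 3.2, 4.2, 5.1, 7.1, 8.6, 8.6, 9.2
The 2 values of 8.6 occupy positions 5–6 → each gets rank 6.
Site 1 values → pooled ranks: 8.6→6, 5.1→3, 8.6→6, 9.2→7
Rank sum = 6 + 3 + 6 + 7 = 22

22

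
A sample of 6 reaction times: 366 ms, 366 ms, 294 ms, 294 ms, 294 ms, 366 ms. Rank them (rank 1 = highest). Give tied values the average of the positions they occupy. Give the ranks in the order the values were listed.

Sorted (descending): 366, 366, 366, 294, 294, 294
The 3 values of 366 occupy positions 1–3 → average rank 2.
The 3 values of 294 occupy positions 4–6 → average rank 5.

2, 2, 5, 5, 5, 2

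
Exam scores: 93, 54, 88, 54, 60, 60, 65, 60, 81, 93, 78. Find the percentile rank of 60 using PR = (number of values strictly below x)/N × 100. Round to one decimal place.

N = 11.
Strictly below 60: 2. Equal to 60: 3.
PR = 2/11 × 100 = 18.2

18.2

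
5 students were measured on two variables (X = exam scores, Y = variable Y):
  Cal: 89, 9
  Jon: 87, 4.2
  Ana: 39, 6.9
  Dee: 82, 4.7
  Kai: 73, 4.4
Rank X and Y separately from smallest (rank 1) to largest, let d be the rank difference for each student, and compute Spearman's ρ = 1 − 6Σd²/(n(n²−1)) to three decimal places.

Ranks of variable 1: 5, 4, 1, 3, 2
Ranks of variable 2: 5, 1, 4, 3, 2
d = r₁ − r₂: 0, 3, -3, 0, 0
d²: 0, 9, 9, 0, 0; Σd² = 18
ρ = 1 − 6·18/(5·24) = 1 − 108/120 = 0.100

0.100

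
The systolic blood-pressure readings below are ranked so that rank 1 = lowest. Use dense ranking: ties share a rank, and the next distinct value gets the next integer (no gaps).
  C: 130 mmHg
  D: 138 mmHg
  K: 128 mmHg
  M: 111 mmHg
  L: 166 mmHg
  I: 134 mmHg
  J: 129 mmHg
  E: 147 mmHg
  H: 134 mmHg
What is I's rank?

5

Sorted (ascending): 111, 128, 129, 130, 134, 134, 138, 147, 166
The 2 values of 134 share dense rank 5.
Remaining distinct values take the next consecutive integers.
I has value 134 mmHg → rank 5.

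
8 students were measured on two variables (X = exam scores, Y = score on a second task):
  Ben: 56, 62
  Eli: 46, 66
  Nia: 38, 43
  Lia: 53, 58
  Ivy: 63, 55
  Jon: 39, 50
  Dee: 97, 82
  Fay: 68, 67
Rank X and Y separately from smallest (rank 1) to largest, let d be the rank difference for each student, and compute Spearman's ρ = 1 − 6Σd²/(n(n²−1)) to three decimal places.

0.786

Ranks of variable 1: 5, 3, 1, 4, 6, 2, 8, 7
Ranks of variable 2: 5, 6, 1, 4, 3, 2, 8, 7
d = r₁ − r₂: 0, -3, 0, 0, 3, 0, 0, 0
d²: 0, 9, 0, 0, 9, 0, 0, 0; Σd² = 18
ρ = 1 − 6·18/(8·63) = 1 − 108/504 = 0.786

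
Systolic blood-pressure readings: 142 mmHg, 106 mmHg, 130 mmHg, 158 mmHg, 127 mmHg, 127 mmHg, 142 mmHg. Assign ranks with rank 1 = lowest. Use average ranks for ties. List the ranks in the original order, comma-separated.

Sorted (ascending): 106, 127, 127, 130, 142, 142, 158
The 2 values of 127 occupy positions 2–3 → average rank (2+3)/2 = 2.5.
The 2 values of 142 occupy positions 5–6 → average rank (5+6)/2 = 5.5.

5.5, 1, 4, 7, 2.5, 2.5, 5.5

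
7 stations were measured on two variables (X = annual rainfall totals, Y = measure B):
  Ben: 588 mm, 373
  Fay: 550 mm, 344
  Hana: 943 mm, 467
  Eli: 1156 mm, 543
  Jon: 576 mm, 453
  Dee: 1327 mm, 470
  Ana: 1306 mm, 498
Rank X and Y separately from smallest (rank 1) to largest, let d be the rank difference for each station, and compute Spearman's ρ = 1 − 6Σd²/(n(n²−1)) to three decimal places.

0.821

Ranks of variable 1: 3, 1, 4, 5, 2, 7, 6
Ranks of variable 2: 2, 1, 4, 7, 3, 5, 6
d = r₁ − r₂: 1, 0, 0, -2, -1, 2, 0
d²: 1, 0, 0, 4, 1, 4, 0; Σd² = 10
ρ = 1 − 6·10/(7·48) = 1 − 60/336 = 0.821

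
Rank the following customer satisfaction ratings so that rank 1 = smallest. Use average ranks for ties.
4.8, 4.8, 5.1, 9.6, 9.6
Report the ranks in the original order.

1.5, 1.5, 3, 4.5, 4.5

Sorted (ascending): 4.8, 4.8, 5.1, 9.6, 9.6
The 2 values of 4.8 occupy positions 1–2 → average rank (1+2)/2 = 1.5.
The 2 values of 9.6 occupy positions 4–5 → average rank (4+5)/2 = 4.5.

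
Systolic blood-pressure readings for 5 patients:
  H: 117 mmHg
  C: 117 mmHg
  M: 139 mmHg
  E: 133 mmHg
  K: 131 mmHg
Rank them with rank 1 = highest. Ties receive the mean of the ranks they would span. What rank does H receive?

Sorted (descending): 139, 133, 131, 117, 117
The 2 values of 117 occupy positions 4–5 → average rank (4+5)/2 = 4.5.
H has value 117 mmHg → rank 4.5.

4.5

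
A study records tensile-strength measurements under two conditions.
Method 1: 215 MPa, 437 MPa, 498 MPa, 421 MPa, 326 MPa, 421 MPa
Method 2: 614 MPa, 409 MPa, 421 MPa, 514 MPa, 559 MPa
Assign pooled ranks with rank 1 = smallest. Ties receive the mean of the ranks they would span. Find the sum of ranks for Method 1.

Sorted (ascending): 215, 326, 409, 421, 421, 421, 437, 498, 514, 559, 614
The 3 values of 421 occupy positions 4–6 → average rank 5.
Method 1 values → pooled ranks: 215→1, 437→7, 498→8, 421→5, 326→2, 421→5
Rank sum = 1 + 7 + 8 + 5 + 2 + 5 = 28

28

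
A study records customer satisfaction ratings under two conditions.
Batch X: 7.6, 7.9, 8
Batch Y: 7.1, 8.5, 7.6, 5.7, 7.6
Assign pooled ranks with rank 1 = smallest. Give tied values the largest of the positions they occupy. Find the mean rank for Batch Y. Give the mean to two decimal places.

Sorted (ascending): 5.7, 7.1, 7.6, 7.6, 7.6, 7.9, 8, 8.5
The 3 values of 7.6 occupy positions 3–5 → each gets rank 5.
Batch Y values → pooled ranks: 7.1→2, 8.5→8, 7.6→5, 5.7→1, 7.6→5
Mean rank = (2 + 8 + 5 + 1 + 5) / 5 = 4.20

4.20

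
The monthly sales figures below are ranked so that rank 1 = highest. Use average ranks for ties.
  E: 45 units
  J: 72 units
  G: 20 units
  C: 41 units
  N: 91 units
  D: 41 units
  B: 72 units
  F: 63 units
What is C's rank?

6.5

Sorted (descending): 91, 72, 72, 63, 45, 41, 41, 20
The 2 values of 72 occupy positions 2–3 → average rank (2+3)/2 = 2.5.
The 2 values of 41 occupy positions 6–7 → average rank (6+7)/2 = 6.5.
C has value 41 units → rank 6.5.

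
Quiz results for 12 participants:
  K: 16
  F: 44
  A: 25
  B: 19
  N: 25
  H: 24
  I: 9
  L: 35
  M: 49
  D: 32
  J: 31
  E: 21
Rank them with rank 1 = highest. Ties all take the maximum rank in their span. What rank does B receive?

10

Sorted (descending): 49, 44, 35, 32, 31, 25, 25, 24, 21, 19, 16, 9
The 2 values of 25 occupy positions 6–7 → each gets rank 7.
B has value 19 → rank 10.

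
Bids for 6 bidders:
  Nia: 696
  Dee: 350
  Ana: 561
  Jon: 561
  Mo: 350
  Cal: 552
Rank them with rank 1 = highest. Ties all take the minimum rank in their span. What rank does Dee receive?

Sorted (descending): 696, 561, 561, 552, 350, 350
The 2 values of 561 occupy positions 2–3 → each gets rank 2.
The 2 values of 350 occupy positions 5–6 → each gets rank 5.
Dee has value 350 → rank 5.

5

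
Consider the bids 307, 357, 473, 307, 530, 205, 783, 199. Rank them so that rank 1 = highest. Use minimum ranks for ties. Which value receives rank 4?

357

Sorted (descending): 783, 530, 473, 357, 307, 307, 205, 199
The 2 values of 307 occupy positions 5–6 → each gets rank 5.
Rank 4 → value 357.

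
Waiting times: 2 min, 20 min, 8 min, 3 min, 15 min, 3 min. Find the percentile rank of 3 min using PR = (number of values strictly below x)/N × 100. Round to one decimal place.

16.7

N = 6.
Strictly below 3: 1. Equal to 3: 2.
PR = 1/6 × 100 = 16.7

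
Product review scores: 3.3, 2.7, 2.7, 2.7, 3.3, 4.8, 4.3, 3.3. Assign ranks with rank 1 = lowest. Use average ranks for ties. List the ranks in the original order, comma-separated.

5, 2, 2, 2, 5, 8, 7, 5

Sorted (ascending): 2.7, 2.7, 2.7, 3.3, 3.3, 3.3, 4.3, 4.8
The 3 values of 2.7 occupy positions 1–3 → average rank 2.
The 3 values of 3.3 occupy positions 4–6 → average rank 5.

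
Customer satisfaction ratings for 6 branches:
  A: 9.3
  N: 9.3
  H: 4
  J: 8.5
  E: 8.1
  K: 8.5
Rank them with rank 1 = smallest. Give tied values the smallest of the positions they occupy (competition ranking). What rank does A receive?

Sorted (ascending): 4, 8.1, 8.5, 8.5, 9.3, 9.3
The 2 values of 8.5 occupy positions 3–4 → each gets rank 3.
The 2 values of 9.3 occupy positions 5–6 → each gets rank 5.
A has value 9.3 → rank 5.

5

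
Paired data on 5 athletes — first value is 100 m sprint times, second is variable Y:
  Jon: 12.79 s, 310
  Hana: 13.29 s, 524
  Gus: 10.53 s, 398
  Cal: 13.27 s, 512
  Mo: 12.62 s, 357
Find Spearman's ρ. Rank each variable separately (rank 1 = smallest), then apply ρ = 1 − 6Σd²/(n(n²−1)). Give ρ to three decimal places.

Ranks of variable 1: 3, 5, 1, 4, 2
Ranks of variable 2: 1, 5, 3, 4, 2
d = r₁ − r₂: 2, 0, -2, 0, 0
d²: 4, 0, 4, 0, 0; Σd² = 8
ρ = 1 − 6·8/(5·24) = 1 − 48/120 = 0.600

0.600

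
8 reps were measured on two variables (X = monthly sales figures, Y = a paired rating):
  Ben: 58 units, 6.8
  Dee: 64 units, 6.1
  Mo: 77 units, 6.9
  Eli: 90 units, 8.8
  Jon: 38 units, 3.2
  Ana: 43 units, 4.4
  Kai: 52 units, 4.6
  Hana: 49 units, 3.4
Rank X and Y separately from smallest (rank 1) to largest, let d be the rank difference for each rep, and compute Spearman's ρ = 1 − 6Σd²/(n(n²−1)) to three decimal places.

Ranks of variable 1: 5, 6, 7, 8, 1, 2, 4, 3
Ranks of variable 2: 6, 5, 7, 8, 1, 3, 4, 2
d = r₁ − r₂: -1, 1, 0, 0, 0, -1, 0, 1
d²: 1, 1, 0, 0, 0, 1, 0, 1; Σd² = 4
ρ = 1 − 6·4/(8·63) = 1 − 24/504 = 0.952

0.952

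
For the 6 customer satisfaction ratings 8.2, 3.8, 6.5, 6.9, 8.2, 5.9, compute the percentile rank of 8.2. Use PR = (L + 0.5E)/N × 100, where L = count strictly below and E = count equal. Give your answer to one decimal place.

83.3

N = 6.
Strictly below 8.2: 4. Equal to 8.2: 2.
PR = (4 + 0.5·2)/6 × 100 = 83.3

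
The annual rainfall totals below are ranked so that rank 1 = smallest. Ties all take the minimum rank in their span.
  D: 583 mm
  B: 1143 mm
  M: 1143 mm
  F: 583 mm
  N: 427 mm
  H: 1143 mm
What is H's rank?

4

Sorted (ascending): 427, 583, 583, 1143, 1143, 1143
The 2 values of 583 occupy positions 2–3 → each gets rank 2.
The 3 values of 1143 occupy positions 4–6 → each gets rank 4.
H has value 1143 mm → rank 4.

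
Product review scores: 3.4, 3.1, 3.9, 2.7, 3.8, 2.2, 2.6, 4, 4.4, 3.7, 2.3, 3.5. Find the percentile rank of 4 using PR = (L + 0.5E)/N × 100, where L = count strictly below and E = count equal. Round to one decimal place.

N = 12.
Strictly below 4: 10. Equal to 4: 1.
PR = (10 + 0.5·1)/12 × 100 = 87.5

87.5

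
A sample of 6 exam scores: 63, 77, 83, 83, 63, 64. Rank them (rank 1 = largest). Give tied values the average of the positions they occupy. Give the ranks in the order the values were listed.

Sorted (descending): 83, 83, 77, 64, 63, 63
The 2 values of 83 occupy positions 1–2 → average rank (1+2)/2 = 1.5.
The 2 values of 63 occupy positions 5–6 → average rank (5+6)/2 = 5.5.

5.5, 3, 1.5, 1.5, 5.5, 4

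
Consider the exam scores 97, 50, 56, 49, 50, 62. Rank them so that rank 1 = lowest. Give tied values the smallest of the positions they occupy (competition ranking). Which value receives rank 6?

Sorted (ascending): 49, 50, 50, 56, 62, 97
The 2 values of 50 occupy positions 2–3 → each gets rank 2.
Rank 6 → value 97.

97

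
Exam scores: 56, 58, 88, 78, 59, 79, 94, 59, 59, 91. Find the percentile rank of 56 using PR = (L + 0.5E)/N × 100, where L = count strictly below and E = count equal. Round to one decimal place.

N = 10.
Strictly below 56: 0. Equal to 56: 1.
PR = (0 + 0.5·1)/10 × 100 = 5.0

5.0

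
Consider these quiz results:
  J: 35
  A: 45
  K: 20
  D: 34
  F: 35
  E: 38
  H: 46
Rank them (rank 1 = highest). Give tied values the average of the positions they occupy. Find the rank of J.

Sorted (descending): 46, 45, 38, 35, 35, 34, 20
The 2 values of 35 occupy positions 4–5 → average rank (4+5)/2 = 4.5.
J has value 35 → rank 4.5.

4.5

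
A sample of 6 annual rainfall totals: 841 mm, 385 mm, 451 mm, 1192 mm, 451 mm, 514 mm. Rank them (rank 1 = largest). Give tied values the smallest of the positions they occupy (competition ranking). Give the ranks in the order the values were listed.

2, 6, 4, 1, 4, 3

Sorted (descending): 1192, 841, 514, 451, 451, 385
The 2 values of 451 occupy positions 4–5 → each gets rank 4.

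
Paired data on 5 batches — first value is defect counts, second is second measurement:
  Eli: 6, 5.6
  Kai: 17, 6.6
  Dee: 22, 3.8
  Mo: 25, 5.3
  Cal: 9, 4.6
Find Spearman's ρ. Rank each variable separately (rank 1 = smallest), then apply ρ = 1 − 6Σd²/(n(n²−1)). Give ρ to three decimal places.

Ranks of variable 1: 1, 3, 4, 5, 2
Ranks of variable 2: 4, 5, 1, 3, 2
d = r₁ − r₂: -3, -2, 3, 2, 0
d²: 9, 4, 9, 4, 0; Σd² = 26
ρ = 1 − 6·26/(5·24) = 1 − 156/120 = -0.300

-0.300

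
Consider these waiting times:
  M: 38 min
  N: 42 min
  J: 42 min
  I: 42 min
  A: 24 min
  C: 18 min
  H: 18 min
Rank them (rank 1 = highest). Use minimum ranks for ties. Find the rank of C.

6

Sorted (descending): 42, 42, 42, 38, 24, 18, 18
The 3 values of 42 occupy positions 1–3 → each gets rank 1.
The 2 values of 18 occupy positions 6–7 → each gets rank 6.
C has value 18 min → rank 6.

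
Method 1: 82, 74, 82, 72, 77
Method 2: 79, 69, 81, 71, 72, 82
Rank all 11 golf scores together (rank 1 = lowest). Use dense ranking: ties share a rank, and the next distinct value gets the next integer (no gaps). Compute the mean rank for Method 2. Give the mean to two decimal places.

4.50

Sorted (ascending): 69, 71, 72, 72, 74, 77, 79, 81, 82, 82, 82
The 2 values of 72 share dense rank 3.
The 3 values of 82 share dense rank 8.
Remaining distinct values take the next consecutive integers.
Method 2 values → pooled ranks: 79→6, 69→1, 81→7, 71→2, 72→3, 82→8
Mean rank = (6 + 1 + 7 + 2 + 3 + 8) / 6 = 4.50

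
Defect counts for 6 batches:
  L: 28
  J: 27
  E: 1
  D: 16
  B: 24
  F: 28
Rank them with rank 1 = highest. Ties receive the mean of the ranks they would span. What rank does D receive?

5

Sorted (descending): 28, 28, 27, 24, 16, 1
The 2 values of 28 occupy positions 1–2 → average rank (1+2)/2 = 1.5.
D has value 16 → rank 5.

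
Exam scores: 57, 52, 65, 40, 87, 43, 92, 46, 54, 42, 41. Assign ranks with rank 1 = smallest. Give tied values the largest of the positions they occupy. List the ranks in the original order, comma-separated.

8, 6, 9, 1, 10, 4, 11, 5, 7, 3, 2

Sorted (ascending): 40, 41, 42, 43, 46, 52, 54, 57, 65, 87, 92
No ties — each value takes its position as its rank.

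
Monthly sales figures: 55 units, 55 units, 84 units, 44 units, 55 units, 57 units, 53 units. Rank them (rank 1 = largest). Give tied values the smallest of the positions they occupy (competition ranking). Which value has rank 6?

Sorted (descending): 84, 57, 55, 55, 55, 53, 44
The 3 values of 55 occupy positions 3–5 → each gets rank 3.
Rank 6 → value 53.

53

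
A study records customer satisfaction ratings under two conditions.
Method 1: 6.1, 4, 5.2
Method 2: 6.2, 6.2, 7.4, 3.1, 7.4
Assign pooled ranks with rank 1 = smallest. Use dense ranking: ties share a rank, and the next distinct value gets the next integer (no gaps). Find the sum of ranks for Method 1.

Sorted (ascending): 3.1, 4, 5.2, 6.1, 6.2, 6.2, 7.4, 7.4
The 2 values of 6.2 share dense rank 5.
The 2 values of 7.4 share dense rank 6.
Remaining distinct values take the next consecutive integers.
Method 1 values → pooled ranks: 6.1→4, 4→2, 5.2→3
Rank sum = 4 + 2 + 3 = 9

9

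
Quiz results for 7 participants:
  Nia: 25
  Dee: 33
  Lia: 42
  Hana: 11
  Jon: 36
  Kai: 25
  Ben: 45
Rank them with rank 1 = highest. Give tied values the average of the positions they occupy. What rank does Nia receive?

Sorted (descending): 45, 42, 36, 33, 25, 25, 11
The 2 values of 25 occupy positions 5–6 → average rank (5+6)/2 = 5.5.
Nia has value 25 → rank 5.5.

5.5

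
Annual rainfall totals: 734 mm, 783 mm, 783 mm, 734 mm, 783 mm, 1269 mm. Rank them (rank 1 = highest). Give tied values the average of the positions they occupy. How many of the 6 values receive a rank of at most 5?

Sorted (descending): 1269, 783, 783, 783, 734, 734
The 3 values of 783 occupy positions 2–4 → average rank 3.
The 2 values of 734 occupy positions 5–6 → average rank (5+6)/2 = 5.5.
Ranks ≤ 5: {1, 3, 3, 3} → 4 values.

4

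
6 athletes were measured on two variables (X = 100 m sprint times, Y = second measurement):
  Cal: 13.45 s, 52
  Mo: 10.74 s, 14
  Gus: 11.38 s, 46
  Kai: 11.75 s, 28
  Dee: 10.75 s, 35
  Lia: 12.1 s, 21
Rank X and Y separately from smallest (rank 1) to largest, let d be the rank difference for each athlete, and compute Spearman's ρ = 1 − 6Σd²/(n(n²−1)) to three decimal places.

0.486

Ranks of variable 1: 6, 1, 3, 4, 2, 5
Ranks of variable 2: 6, 1, 5, 3, 4, 2
d = r₁ − r₂: 0, 0, -2, 1, -2, 3
d²: 0, 0, 4, 1, 4, 9; Σd² = 18
ρ = 1 − 6·18/(6·35) = 1 − 108/210 = 0.486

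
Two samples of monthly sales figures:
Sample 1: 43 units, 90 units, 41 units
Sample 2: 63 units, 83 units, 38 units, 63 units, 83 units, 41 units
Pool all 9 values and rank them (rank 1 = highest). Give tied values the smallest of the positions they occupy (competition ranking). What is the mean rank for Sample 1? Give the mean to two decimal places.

4.67

Sorted (descending): 90, 83, 83, 63, 63, 43, 41, 41, 38
The 2 values of 83 occupy positions 2–3 → each gets rank 2.
The 2 values of 63 occupy positions 4–5 → each gets rank 4.
The 2 values of 41 occupy positions 7–8 → each gets rank 7.
Sample 1 values → pooled ranks: 43→6, 90→1, 41→7
Mean rank = (6 + 1 + 7) / 3 = 4.67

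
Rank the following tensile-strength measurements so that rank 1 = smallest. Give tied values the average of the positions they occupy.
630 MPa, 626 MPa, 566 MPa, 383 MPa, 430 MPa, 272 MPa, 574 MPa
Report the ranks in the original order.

Sorted (ascending): 272, 383, 430, 566, 574, 626, 630
No ties — each value takes its position as its rank.

7, 6, 4, 2, 3, 1, 5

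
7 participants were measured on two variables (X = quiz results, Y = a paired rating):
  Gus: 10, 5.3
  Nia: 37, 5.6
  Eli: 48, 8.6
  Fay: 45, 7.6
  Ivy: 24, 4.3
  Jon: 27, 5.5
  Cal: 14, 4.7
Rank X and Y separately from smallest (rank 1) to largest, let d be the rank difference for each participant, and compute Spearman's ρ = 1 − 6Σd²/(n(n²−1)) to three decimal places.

0.857

Ranks of variable 1: 1, 5, 7, 6, 3, 4, 2
Ranks of variable 2: 3, 5, 7, 6, 1, 4, 2
d = r₁ − r₂: -2, 0, 0, 0, 2, 0, 0
d²: 4, 0, 0, 0, 4, 0, 0; Σd² = 8
ρ = 1 − 6·8/(7·48) = 1 − 48/336 = 0.857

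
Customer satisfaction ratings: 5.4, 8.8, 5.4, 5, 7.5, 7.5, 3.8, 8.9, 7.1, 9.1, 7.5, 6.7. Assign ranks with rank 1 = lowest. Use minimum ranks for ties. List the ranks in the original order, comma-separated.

Sorted (ascending): 3.8, 5, 5.4, 5.4, 6.7, 7.1, 7.5, 7.5, 7.5, 8.8, 8.9, 9.1
The 2 values of 5.4 occupy positions 3–4 → each gets rank 3.
The 3 values of 7.5 occupy positions 7–9 → each gets rank 7.

3, 10, 3, 2, 7, 7, 1, 11, 6, 12, 7, 5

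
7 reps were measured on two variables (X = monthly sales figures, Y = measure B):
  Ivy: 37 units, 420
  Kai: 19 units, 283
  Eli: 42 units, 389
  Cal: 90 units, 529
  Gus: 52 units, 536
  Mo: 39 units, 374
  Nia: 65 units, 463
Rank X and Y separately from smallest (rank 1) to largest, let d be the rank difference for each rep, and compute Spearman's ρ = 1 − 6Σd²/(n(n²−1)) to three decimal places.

Ranks of variable 1: 2, 1, 4, 7, 5, 3, 6
Ranks of variable 2: 4, 1, 3, 6, 7, 2, 5
d = r₁ − r₂: -2, 0, 1, 1, -2, 1, 1
d²: 4, 0, 1, 1, 4, 1, 1; Σd² = 12
ρ = 1 − 6·12/(7·48) = 1 − 72/336 = 0.786

0.786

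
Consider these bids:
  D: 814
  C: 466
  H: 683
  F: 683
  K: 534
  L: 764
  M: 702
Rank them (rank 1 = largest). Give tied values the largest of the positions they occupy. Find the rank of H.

Sorted (descending): 814, 764, 702, 683, 683, 534, 466
The 2 values of 683 occupy positions 4–5 → each gets rank 5.
H has value 683 → rank 5.

5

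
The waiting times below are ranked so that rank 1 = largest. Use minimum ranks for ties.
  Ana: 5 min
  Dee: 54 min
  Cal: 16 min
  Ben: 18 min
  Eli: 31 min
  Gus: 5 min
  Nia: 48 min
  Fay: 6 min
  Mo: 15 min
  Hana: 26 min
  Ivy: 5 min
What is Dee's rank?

Sorted (descending): 54, 48, 31, 26, 18, 16, 15, 6, 5, 5, 5
The 3 values of 5 occupy positions 9–11 → each gets rank 9.
Dee has value 54 min → rank 1.

1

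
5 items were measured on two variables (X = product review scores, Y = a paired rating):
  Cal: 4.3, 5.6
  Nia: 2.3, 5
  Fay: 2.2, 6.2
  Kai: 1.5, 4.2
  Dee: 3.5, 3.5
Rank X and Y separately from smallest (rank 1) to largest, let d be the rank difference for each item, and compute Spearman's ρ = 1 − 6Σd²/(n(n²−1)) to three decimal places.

0.000

Ranks of variable 1: 5, 3, 2, 1, 4
Ranks of variable 2: 4, 3, 5, 2, 1
d = r₁ − r₂: 1, 0, -3, -1, 3
d²: 1, 0, 9, 1, 9; Σd² = 20
ρ = 1 − 6·20/(5·24) = 1 − 120/120 = 0.000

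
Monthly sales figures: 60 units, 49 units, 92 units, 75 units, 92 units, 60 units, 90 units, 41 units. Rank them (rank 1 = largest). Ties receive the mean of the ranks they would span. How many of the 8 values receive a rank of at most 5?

Sorted (descending): 92, 92, 90, 75, 60, 60, 49, 41
The 2 values of 92 occupy positions 1–2 → average rank (1+2)/2 = 1.5.
The 2 values of 60 occupy positions 5–6 → average rank (5+6)/2 = 5.5.
Ranks ≤ 5: {1.5, 1.5, 3, 4} → 4 values.

4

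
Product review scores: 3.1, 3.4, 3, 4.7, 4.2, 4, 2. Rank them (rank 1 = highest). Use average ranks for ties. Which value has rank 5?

3.1

Sorted (descending): 4.7, 4.2, 4, 3.4, 3.1, 3, 2
No ties — each value takes its position as its rank.
Rank 5 → value 3.1.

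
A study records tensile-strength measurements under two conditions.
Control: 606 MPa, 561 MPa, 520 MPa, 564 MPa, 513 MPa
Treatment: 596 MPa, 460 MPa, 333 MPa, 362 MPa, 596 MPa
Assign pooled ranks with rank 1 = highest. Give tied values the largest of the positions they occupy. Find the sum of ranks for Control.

Sorted (descending): 606, 596, 596, 564, 561, 520, 513, 460, 362, 333
The 2 values of 596 occupy positions 2–3 → each gets rank 3.
Control values → pooled ranks: 606→1, 561→5, 520→6, 564→4, 513→7
Rank sum = 1 + 5 + 6 + 4 + 7 = 23

23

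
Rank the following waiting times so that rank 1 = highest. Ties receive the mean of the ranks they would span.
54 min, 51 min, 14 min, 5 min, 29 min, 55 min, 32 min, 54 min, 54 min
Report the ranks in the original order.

Sorted (descending): 55, 54, 54, 54, 51, 32, 29, 14, 5
The 3 values of 54 occupy positions 2–4 → average rank 3.

3, 5, 8, 9, 7, 1, 6, 3, 3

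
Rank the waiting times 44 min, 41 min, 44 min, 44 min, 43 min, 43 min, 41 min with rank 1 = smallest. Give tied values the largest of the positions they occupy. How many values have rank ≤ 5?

4

Sorted (ascending): 41, 41, 43, 43, 44, 44, 44
The 2 values of 41 occupy positions 1–2 → each gets rank 2.
The 2 values of 43 occupy positions 3–4 → each gets rank 4.
The 3 values of 44 occupy positions 5–7 → each gets rank 7.
Ranks ≤ 5: {2, 2, 4, 4} → 4 values.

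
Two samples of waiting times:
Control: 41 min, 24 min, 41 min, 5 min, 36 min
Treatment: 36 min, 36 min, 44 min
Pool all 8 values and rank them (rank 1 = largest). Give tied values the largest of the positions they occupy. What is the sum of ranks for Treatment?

13

Sorted (descending): 44, 41, 41, 36, 36, 36, 24, 5
The 2 values of 41 occupy positions 2–3 → each gets rank 3.
The 3 values of 36 occupy positions 4–6 → each gets rank 6.
Treatment values → pooled ranks: 36→6, 36→6, 44→1
Rank sum = 6 + 6 + 1 = 13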